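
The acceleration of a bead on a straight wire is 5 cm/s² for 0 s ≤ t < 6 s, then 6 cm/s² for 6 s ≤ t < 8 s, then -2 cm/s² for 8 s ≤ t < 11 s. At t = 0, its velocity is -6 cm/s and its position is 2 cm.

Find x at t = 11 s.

On each constant-a segment, Δv = aΔt and Δx = v₀Δt + ½aΔt²; chain segment to segment.
0–6 s: v starts -6 cm/s; Δx = -6·6 + ½·5·6² = 54 cm; v ends 24 cm/s.
6–8 s: v starts 24 cm/s; Δx = 24·2 + ½·6·2² = 60 cm; v ends 36 cm/s.
8–11 s: v starts 36 cm/s; Δx = 36·3 + ½·-2·3² = 99 cm; v ends 30 cm/s.
x(11) = 2 + Σ Δx = 215 cm.

215 cm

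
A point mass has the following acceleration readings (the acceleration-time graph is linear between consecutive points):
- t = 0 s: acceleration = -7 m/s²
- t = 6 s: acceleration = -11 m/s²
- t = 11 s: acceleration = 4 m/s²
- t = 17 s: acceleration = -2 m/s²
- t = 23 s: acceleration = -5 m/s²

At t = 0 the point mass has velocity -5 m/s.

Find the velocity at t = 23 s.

Δv equals the area under the a-t graph; then v = v₀ + Δv.
0–6 s: ½(-7 + -11)(6) = -54 m/s
6–11 s: ½(-11 + 4)(5) = -17.5 m/s
11–17 s: ½(4 + -2)(6) = 6 m/s
17–23 s: ½(-2 + -5)(6) = -21 m/s
Δv = -86.5 m/s, so v(23) = -5 + (-86.5) = -91.5 m/s.

-91.5 m/s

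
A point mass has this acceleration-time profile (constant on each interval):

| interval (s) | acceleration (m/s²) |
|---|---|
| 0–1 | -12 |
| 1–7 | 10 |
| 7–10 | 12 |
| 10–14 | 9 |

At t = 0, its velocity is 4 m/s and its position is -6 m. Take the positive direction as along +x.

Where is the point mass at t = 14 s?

758 m

On each constant-a segment, Δv = aΔt and Δx = v₀Δt + ½aΔt²; chain segment to segment.
0–1 s: v starts 4 m/s; Δx = 4·1 + ½·-12·1² = -2 m; v ends -8 m/s.
1–7 s: v starts -8 m/s; Δx = -8·6 + ½·10·6² = 132 m; v ends 52 m/s.
7–10 s: v starts 52 m/s; Δx = 52·3 + ½·12·3² = 210 m; v ends 88 m/s.
10–14 s: v starts 88 m/s; Δx = 88·4 + ½·9·4² = 424 m; v ends 124 m/s.
x(14) = -6 + Σ Δx = 758 m.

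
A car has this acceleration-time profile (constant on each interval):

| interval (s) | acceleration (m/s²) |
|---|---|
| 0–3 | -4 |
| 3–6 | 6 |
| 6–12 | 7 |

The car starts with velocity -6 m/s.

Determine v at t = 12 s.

Δv equals the area under the a-t graph; then v = v₀ + Δv.
0–3 s: -4 × 3 = -12 m/s
3–6 s: 6 × 3 = 18 m/s
6–12 s: 7 × 6 = 42 m/s
Δv = 48 m/s, so v(12) = -6 + (48) = 42 m/s.

42 m/s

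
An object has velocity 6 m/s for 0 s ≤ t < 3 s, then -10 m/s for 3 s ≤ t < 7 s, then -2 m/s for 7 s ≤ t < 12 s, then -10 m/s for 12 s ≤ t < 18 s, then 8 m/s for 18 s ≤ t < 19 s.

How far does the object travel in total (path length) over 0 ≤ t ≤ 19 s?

Distance (not displacement) is the total path length: add the absolute areas under v-t.
0–3 s: |6| × 3 = 18 m
3–7 s: |-10| × 4 = 40 m
7–12 s: |-2| × 5 = 10 m
12–18 s: |-10| × 6 = 60 m
18–19 s: |8| × 1 = 8 m
Total distance = 136 m

136 m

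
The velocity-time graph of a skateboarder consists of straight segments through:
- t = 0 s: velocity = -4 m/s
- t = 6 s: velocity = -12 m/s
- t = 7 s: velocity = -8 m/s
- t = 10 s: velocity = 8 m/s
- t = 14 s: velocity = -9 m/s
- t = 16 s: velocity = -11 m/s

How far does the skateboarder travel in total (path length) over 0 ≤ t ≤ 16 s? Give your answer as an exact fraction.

Distance (not displacement) is the total path length: add the absolute areas under v-t.
0–6 s: |½(-4 + -12)(6)| = 48 m
6–7 s: |½(-12 + -8)(1)| = 10 m
7–10 s: v = 0 at t = 8.5 s; triangle areas 6 + 6 = 12 m
10–14 s: v = 0 at t = 202/17 s; triangle areas 128/17 + 162/17 = 290/17 m
14–16 s: |½(-9 + -11)(2)| = 20 m
Total distance = 1820/17 m

1820/17 m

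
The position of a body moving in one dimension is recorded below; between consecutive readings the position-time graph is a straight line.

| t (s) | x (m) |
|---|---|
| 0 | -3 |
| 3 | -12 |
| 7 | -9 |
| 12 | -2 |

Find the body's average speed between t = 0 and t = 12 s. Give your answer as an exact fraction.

Average speed = (total path length)/(elapsed time); on a piecewise-linear x-t graph the path length is Σ|Δx|.
0–3 s: |Δx| = |-12 − -3| = 9 m
3–7 s: |Δx| = |-9 − -12| = 3 m
7–12 s: |Δx| = |-2 − -9| = 7 m
Total path = 19 m; average speed = 19/12 = 19/12 m/s.

19/12 m/s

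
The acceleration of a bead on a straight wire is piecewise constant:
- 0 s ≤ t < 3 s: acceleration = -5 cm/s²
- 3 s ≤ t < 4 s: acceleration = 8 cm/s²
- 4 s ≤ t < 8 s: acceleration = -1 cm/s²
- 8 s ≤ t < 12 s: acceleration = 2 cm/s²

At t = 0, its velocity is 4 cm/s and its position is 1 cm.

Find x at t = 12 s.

On each constant-a segment, Δv = aΔt and Δx = v₀Δt + ½aΔt²; chain segment to segment.
0–3 s: v starts 4 cm/s; Δx = 4·3 + ½·-5·3² = -10.5 cm; v ends -11 cm/s.
3–4 s: v starts -11 cm/s; Δx = -11·1 + ½·8·1² = -7 cm; v ends -3 cm/s.
4–8 s: v starts -3 cm/s; Δx = -3·4 + ½·-1·4² = -20 cm; v ends -7 cm/s.
8–12 s: v starts -7 cm/s; Δx = -7·4 + ½·2·4² = -12 cm; v ends 1 cm/s.
x(12) = 1 + Σ Δx = -48.5 cm.

-48.5 cm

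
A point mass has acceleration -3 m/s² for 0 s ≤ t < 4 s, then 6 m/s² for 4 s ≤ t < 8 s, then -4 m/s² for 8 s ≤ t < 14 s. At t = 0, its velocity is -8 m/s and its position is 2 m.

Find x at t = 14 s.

-134 m

On each constant-a segment, Δv = aΔt and Δx = v₀Δt + ½aΔt²; chain segment to segment.
0–4 s: v starts -8 m/s; Δx = -8·4 + ½·-3·4² = -56 m; v ends -20 m/s.
4–8 s: v starts -20 m/s; Δx = -20·4 + ½·6·4² = -32 m; v ends 4 m/s.
8–14 s: v starts 4 m/s; Δx = 4·6 + ½·-4·6² = -48 m; v ends -20 m/s.
x(14) = 2 + Σ Δx = -134 m.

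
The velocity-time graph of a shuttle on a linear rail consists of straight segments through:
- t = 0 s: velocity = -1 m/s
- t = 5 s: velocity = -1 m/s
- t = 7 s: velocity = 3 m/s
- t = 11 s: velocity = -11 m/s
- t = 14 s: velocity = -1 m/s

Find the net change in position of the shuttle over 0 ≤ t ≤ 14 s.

Net displacement equals the area under the velocity-time graph (areas below the axis count negative).
0–5 s: -1 × 5 = -5 m
5–7 s: ½(-1 + 3)(2) = 2 m
7–11 s: ½(3 + -11)(4) = -16 m
11–14 s: ½(-11 + -1)(3) = -18 m
Net displacement = -37 m

-37 m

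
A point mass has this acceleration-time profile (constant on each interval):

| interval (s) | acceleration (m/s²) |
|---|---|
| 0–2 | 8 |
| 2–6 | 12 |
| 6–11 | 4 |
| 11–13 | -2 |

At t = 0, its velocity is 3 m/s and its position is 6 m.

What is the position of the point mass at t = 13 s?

755 m

On each constant-a segment, Δv = aΔt and Δx = v₀Δt + ½aΔt²; chain segment to segment.
0–2 s: v starts 3 m/s; Δx = 3·2 + ½·8·2² = 22 m; v ends 19 m/s.
2–6 s: v starts 19 m/s; Δx = 19·4 + ½·12·4² = 172 m; v ends 67 m/s.
6–11 s: v starts 67 m/s; Δx = 67·5 + ½·4·5² = 385 m; v ends 87 m/s.
11–13 s: v starts 87 m/s; Δx = 87·2 + ½·-2·2² = 170 m; v ends 83 m/s.
x(13) = 6 + Σ Δx = 755 m.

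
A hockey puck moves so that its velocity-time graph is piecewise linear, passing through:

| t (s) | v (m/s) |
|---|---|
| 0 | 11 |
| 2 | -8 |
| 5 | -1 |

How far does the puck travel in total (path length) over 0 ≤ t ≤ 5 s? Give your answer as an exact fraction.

883/38 m

Total distance travelled is ∫|v| dt — sum the magnitudes of each area piece.
0–2 s: v = 0 at t = 22/19 s; triangle areas 121/19 + 64/19 = 185/19 m
2–5 s: |½(-8 + -1)(3)| = 13.5 m
Total distance = 883/38 m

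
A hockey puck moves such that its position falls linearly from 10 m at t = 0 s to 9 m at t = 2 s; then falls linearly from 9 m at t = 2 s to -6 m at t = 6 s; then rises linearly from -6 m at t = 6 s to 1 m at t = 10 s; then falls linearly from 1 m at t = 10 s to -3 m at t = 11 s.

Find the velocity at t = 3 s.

Velocity is the slope of the x-t graph on 2–6 s: (-6 − 9)/(6 − 2) = -3.75 m/s.

-3.75 m/s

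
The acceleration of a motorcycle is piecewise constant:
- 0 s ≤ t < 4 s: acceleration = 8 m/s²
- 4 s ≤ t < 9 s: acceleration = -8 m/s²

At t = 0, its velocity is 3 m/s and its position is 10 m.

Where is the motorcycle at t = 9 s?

On each constant-a segment, Δv = aΔt and Δx = v₀Δt + ½aΔt²; chain segment to segment.
0–4 s: v starts 3 m/s; Δx = 3·4 + ½·8·4² = 76 m; v ends 35 m/s.
4–9 s: v starts 35 m/s; Δx = 35·5 + ½·-8·5² = 75 m; v ends -5 m/s.
x(9) = 10 + Σ Δx = 161 m.

161 m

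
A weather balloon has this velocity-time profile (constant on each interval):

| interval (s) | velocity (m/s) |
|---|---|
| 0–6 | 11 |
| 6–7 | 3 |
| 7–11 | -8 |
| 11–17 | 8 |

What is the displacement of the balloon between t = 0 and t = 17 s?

85 m

Net displacement equals the area under the velocity-time graph (areas below the axis count negative).
0–6 s: 11 × 6 = 66 m
6–7 s: 3 × 1 = 3 m
7–11 s: -8 × 4 = -32 m
11–17 s: 8 × 6 = 48 m
Net displacement = 85 m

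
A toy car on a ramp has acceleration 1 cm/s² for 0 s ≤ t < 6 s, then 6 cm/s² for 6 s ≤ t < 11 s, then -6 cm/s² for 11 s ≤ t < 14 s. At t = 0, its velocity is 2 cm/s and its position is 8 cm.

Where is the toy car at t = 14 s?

On each constant-a segment, Δv = aΔt and Δx = v₀Δt + ½aΔt²; chain segment to segment.
0–6 s: v starts 2 cm/s; Δx = 2·6 + ½·1·6² = 30 cm; v ends 8 cm/s.
6–11 s: v starts 8 cm/s; Δx = 8·5 + ½·6·5² = 115 cm; v ends 38 cm/s.
11–14 s: v starts 38 cm/s; Δx = 38·3 + ½·-6·3² = 87 cm; v ends 20 cm/s.
x(14) = 8 + Σ Δx = 240 cm.

240 cm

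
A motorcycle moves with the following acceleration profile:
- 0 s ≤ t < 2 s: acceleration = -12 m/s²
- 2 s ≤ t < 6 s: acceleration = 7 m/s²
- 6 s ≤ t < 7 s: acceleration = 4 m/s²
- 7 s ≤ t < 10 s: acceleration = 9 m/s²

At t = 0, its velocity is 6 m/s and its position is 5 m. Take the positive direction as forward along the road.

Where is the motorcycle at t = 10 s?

On each constant-a segment, Δv = aΔt and Δx = v₀Δt + ½aΔt²; chain segment to segment.
0–2 s: v starts 6 m/s; Δx = 6·2 + ½·-12·2² = -12 m; v ends -18 m/s.
2–6 s: v starts -18 m/s; Δx = -18·4 + ½·7·4² = -16 m; v ends 10 m/s.
6–7 s: v starts 10 m/s; Δx = 10·1 + ½·4·1² = 12 m; v ends 14 m/s.
7–10 s: v starts 14 m/s; Δx = 14·3 + ½·9·3² = 82.5 m; v ends 41 m/s.
x(10) = 5 + Σ Δx = 71.5 m.

71.5 m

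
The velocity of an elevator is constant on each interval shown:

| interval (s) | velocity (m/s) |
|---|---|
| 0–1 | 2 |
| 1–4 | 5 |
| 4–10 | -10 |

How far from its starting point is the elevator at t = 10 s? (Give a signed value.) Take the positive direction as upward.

-43 m

Net displacement equals the area under the velocity-time graph (areas below the axis count negative).
0–1 s: 2 × 1 = 2 m
1–4 s: 5 × 3 = 15 m
4–10 s: -10 × 6 = -60 m
Net displacement = -43 m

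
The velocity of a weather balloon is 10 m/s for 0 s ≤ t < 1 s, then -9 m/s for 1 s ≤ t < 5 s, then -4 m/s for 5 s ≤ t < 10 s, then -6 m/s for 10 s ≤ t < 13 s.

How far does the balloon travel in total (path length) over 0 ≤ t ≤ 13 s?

84 m

Distance (not displacement) is the total path length: add the absolute areas under v-t.
0–1 s: |10| × 1 = 10 m
1–5 s: |-9| × 4 = 36 m
5–10 s: |-4| × 5 = 20 m
10–13 s: |-6| × 3 = 18 m
Total distance = 84 m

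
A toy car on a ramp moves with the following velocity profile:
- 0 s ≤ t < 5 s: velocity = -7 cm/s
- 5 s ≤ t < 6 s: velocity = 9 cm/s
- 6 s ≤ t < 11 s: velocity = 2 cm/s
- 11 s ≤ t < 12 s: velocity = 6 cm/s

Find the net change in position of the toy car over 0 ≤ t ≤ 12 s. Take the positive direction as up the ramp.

-10 cm

Displacement is the signed area under the v-t curve.
0–5 s: -7 × 5 = -35 cm
5–6 s: 9 × 1 = 9 cm
6–11 s: 2 × 5 = 10 cm
11–12 s: 6 × 1 = 6 cm
Net displacement = -10 cm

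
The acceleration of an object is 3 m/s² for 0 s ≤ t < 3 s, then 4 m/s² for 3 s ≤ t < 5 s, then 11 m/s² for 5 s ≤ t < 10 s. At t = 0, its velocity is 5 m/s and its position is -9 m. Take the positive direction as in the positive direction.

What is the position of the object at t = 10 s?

On each constant-a segment, Δv = aΔt and Δx = v₀Δt + ½aΔt²; chain segment to segment.
0–3 s: v starts 5 m/s; Δx = 5·3 + ½·3·3² = 28.5 m; v ends 14 m/s.
3–5 s: v starts 14 m/s; Δx = 14·2 + ½·4·2² = 36 m; v ends 22 m/s.
5–10 s: v starts 22 m/s; Δx = 22·5 + ½·11·5² = 247.5 m; v ends 77 m/s.
x(10) = -9 + Σ Δx = 303 m.

303 m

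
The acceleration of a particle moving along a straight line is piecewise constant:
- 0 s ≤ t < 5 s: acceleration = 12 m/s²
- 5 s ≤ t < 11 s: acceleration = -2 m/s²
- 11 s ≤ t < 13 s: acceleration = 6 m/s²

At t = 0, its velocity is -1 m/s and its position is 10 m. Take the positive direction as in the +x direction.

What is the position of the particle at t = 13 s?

On each constant-a segment, Δv = aΔt and Δx = v₀Δt + ½aΔt²; chain segment to segment.
0–5 s: v starts -1 m/s; Δx = -1·5 + ½·12·5² = 145 m; v ends 59 m/s.
5–11 s: v starts 59 m/s; Δx = 59·6 + ½·-2·6² = 318 m; v ends 47 m/s.
11–13 s: v starts 47 m/s; Δx = 47·2 + ½·6·2² = 106 m; v ends 59 m/s.
x(13) = 10 + Σ Δx = 579 m.

579 m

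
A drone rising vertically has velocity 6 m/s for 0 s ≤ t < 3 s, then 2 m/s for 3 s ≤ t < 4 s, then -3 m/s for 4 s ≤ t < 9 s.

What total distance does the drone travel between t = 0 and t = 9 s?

Distance (not displacement) is the total path length: add the absolute areas under v-t.
0–3 s: |6| × 3 = 18 m
3–4 s: |2| × 1 = 2 m
4–9 s: |-3| × 5 = 15 m
Total distance = 35 m

35 m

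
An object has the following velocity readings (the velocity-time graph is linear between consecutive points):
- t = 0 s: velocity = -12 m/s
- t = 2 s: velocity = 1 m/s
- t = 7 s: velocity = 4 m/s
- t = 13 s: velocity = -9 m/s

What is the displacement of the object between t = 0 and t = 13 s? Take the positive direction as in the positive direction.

Net displacement equals the area under the velocity-time graph (areas below the axis count negative).
0–2 s: ½(-12 + 1)(2) = -11 m
2–7 s: ½(1 + 4)(5) = 12.5 m
7–13 s: ½(4 + -9)(6) = -15 m
Net displacement = -13.5 m

-13.5 m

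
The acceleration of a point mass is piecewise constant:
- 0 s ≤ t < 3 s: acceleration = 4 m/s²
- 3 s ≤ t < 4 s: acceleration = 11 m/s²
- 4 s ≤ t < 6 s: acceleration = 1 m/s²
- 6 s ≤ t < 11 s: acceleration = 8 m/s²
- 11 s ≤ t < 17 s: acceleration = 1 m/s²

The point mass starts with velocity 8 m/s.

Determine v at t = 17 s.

79 m/s

Δv equals the area under the a-t graph; then v = v₀ + Δv.
0–3 s: 4 × 3 = 12 m/s
3–4 s: 11 × 1 = 11 m/s
4–6 s: 1 × 2 = 2 m/s
6–11 s: 8 × 5 = 40 m/s
11–17 s: 1 × 6 = 6 m/s
Δv = 71 m/s, so v(17) = 8 + (71) = 79 m/s.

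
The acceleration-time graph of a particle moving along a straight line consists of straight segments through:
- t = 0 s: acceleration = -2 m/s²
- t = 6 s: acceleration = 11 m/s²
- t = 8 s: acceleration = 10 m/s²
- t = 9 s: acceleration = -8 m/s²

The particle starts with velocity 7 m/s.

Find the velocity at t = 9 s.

Δv equals the area under the a-t graph; then v = v₀ + Δv.
0–6 s: ½(-2 + 11)(6) = 27 m/s
6–8 s: ½(11 + 10)(2) = 21 m/s
8–9 s: ½(10 + -8)(1) = 1 m/s
Δv = 49 m/s, so v(9) = 7 + (49) = 56 m/s.

56 m/s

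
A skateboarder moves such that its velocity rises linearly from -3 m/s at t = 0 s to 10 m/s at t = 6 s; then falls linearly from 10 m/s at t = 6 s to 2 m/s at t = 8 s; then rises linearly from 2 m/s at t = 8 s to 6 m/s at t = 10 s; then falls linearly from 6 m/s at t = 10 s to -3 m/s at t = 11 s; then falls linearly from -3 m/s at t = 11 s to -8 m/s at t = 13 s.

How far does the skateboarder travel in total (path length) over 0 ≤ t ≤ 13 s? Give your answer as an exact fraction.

1525/26 m

Total distance travelled is ∫|v| dt — sum the magnitudes of each area piece.
0–6 s: v = 0 at t = 18/13 s; triangle areas 27/13 + 300/13 = 327/13 m
6–8 s: |½(10 + 2)(2)| = 12 m
8–10 s: |½(2 + 6)(2)| = 8 m
10–11 s: v = 0 at t = 32/3 s; triangle areas 2 + 0.5 = 2.5 m
11–13 s: |½(-3 + -8)(2)| = 11 m
Total distance = 1525/26 m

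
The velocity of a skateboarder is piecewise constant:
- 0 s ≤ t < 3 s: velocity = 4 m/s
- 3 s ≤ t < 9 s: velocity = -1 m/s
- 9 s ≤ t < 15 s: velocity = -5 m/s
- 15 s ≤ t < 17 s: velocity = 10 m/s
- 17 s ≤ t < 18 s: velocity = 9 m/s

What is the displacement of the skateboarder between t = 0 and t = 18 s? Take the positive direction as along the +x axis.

Net displacement equals the area under the velocity-time graph (areas below the axis count negative).
0–3 s: 4 × 3 = 12 m
3–9 s: -1 × 6 = -6 m
9–15 s: -5 × 6 = -30 m
15–17 s: 10 × 2 = 20 m
17–18 s: 9 × 1 = 9 m
Net displacement = 5 m

5 m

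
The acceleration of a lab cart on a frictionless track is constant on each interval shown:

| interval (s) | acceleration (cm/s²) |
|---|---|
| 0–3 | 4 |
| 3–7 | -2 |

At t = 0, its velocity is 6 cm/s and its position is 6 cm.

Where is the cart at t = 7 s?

98 cm

On each constant-a segment, Δv = aΔt and Δx = v₀Δt + ½aΔt²; chain segment to segment.
0–3 s: v starts 6 cm/s; Δx = 6·3 + ½·4·3² = 36 cm; v ends 18 cm/s.
3–7 s: v starts 18 cm/s; Δx = 18·4 + ½·-2·4² = 56 cm; v ends 10 cm/s.
x(7) = 6 + Σ Δx = 98 cm.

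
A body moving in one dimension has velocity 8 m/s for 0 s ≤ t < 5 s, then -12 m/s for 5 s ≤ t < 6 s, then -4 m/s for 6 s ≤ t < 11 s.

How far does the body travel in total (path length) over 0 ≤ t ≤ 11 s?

Total distance travelled is ∫|v| dt — sum the magnitudes of each area piece.
0–5 s: |8| × 5 = 40 m
5–6 s: |-12| × 1 = 12 m
6–11 s: |-4| × 5 = 20 m
Total distance = 72 m

72 m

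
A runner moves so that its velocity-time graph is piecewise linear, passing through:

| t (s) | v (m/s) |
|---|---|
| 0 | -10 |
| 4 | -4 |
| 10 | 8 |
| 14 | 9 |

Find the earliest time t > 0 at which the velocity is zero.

t = 6 s

v changes sign on 4–10 s (from -4 to 8); the graph is linear there, so v = 0 at t = 4 + (4)·(10 − 4)/(8 − -4) = 6 s.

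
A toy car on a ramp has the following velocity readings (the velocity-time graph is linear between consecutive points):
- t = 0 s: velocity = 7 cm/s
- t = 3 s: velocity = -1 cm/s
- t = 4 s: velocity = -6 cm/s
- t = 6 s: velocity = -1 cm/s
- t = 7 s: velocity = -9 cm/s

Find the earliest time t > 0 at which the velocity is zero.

t = 2.625 s

v changes sign on 0–3 s (from 7 to -1); the graph is linear there, so v = 0 at t = 0 + (-7)·(3 − 0)/(-1 − 7) = 2.625 s.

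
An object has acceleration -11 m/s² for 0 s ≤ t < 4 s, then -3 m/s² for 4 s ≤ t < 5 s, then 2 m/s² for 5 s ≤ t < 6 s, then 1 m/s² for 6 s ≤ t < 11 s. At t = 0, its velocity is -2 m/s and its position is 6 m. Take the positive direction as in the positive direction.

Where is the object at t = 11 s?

On each constant-a segment, Δv = aΔt and Δx = v₀Δt + ½aΔt²; chain segment to segment.
0–4 s: v starts -2 m/s; Δx = -2·4 + ½·-11·4² = -96 m; v ends -46 m/s.
4–5 s: v starts -46 m/s; Δx = -46·1 + ½·-3·1² = -47.5 m; v ends -49 m/s.
5–6 s: v starts -49 m/s; Δx = -49·1 + ½·2·1² = -48 m; v ends -47 m/s.
6–11 s: v starts -47 m/s; Δx = -47·5 + ½·1·5² = -222.5 m; v ends -42 m/s.
x(11) = 6 + Σ Δx = -408 m.

-408 m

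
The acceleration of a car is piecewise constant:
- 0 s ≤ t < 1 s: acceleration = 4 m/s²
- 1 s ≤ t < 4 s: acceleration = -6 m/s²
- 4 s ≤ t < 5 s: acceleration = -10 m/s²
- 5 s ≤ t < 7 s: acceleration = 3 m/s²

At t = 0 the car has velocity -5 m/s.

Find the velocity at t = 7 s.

-23 m/s

Δv equals the area under the a-t graph; then v = v₀ + Δv.
0–1 s: 4 × 1 = 4 m/s
1–4 s: -6 × 3 = -18 m/s
4–5 s: -10 × 1 = -10 m/s
5–7 s: 3 × 2 = 6 m/s
Δv = -18 m/s, so v(7) = -5 + (-18) = -23 m/s.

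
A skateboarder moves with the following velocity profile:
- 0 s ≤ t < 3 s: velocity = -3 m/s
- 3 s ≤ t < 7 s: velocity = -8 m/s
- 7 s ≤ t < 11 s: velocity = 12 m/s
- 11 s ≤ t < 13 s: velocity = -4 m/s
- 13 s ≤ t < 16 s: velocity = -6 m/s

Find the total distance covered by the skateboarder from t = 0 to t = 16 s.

Total distance travelled is ∫|v| dt — sum the magnitudes of each area piece.
0–3 s: |-3| × 3 = 9 m
3–7 s: |-8| × 4 = 32 m
7–11 s: |12| × 4 = 48 m
11–13 s: |-4| × 2 = 8 m
13–16 s: |-6| × 3 = 18 m
Total distance = 115 m

115 m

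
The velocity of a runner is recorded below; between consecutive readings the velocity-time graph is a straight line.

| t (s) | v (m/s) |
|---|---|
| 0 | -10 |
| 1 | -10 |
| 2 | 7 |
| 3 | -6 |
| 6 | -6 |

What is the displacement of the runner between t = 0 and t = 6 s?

-29 m

Displacement is the signed area under the v-t curve.
0–1 s: -10 × 1 = -10 m
1–2 s: ½(-10 + 7)(1) = -1.5 m
2–3 s: ½(7 + -6)(1) = 0.5 m
3–6 s: -6 × 3 = -18 m
Net displacement = -29 m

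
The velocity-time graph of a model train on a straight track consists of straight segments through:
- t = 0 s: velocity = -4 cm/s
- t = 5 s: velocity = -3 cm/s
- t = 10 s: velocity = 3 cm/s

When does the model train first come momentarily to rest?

v changes sign on 5–10 s (from -3 to 3); the graph is linear there, so v = 0 at t = 5 + (3)·(10 − 5)/(3 − -3) = 7.5 s.

t = 7.5 s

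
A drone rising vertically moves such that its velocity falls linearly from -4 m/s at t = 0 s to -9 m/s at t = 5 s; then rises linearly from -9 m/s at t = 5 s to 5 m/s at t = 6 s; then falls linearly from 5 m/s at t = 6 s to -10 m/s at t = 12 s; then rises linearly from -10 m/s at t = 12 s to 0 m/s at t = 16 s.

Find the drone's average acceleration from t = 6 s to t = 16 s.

-0.5 m/s²

Average acceleration = Δv/Δt = (0 − 5)/(16 − 6) = -0.5 m/s².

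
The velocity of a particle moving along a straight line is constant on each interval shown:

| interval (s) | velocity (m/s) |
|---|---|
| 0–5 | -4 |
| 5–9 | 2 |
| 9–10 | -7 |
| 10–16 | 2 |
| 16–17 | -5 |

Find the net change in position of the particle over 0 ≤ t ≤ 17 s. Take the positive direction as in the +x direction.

Displacement is the signed area under the v-t curve.
0–5 s: -4 × 5 = -20 m
5–9 s: 2 × 4 = 8 m
9–10 s: -7 × 1 = -7 m
10–16 s: 2 × 6 = 12 m
16–17 s: -5 × 1 = -5 m
Net displacement = -12 m

-12 m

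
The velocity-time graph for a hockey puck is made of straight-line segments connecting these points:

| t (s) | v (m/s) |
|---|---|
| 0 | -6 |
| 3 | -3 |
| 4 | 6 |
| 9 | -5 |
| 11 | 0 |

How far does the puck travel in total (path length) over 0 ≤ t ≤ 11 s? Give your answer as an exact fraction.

Distance (not displacement) is the total path length: add the absolute areas under v-t.
0–3 s: |½(-6 + -3)(3)| = 13.5 m
3–4 s: v = 0 at t = 10/3 s; triangle areas 0.5 + 2 = 2.5 m
4–9 s: v = 0 at t = 74/11 s; triangle areas 90/11 + 125/22 = 305/22 m
9–11 s: |½(-5 + 0)(2)| = 5 m
Total distance = 767/22 m

767/22 m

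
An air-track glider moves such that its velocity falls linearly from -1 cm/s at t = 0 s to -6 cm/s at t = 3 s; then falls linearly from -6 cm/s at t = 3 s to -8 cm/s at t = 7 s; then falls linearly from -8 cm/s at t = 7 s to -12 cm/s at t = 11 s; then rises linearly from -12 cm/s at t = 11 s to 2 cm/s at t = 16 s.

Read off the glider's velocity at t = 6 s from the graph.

On 3–7 s the graph is linear from -6 to -8 cm/s: v(6) = -6 + (-8 − -6)·(6 − 3)/(7 − 3) = -7.5 cm/s.

-7.5 cm/s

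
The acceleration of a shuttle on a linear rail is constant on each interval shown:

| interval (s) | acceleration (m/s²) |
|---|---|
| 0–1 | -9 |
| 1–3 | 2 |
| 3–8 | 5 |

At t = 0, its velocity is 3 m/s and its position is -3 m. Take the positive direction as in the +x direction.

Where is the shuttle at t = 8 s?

On each constant-a segment, Δv = aΔt and Δx = v₀Δt + ½aΔt²; chain segment to segment.
0–1 s: v starts 3 m/s; Δx = 3·1 + ½·-9·1² = -1.5 m; v ends -6 m/s.
1–3 s: v starts -6 m/s; Δx = -6·2 + ½·2·2² = -8 m; v ends -2 m/s.
3–8 s: v starts -2 m/s; Δx = -2·5 + ½·5·5² = 52.5 m; v ends 23 m/s.
x(8) = -3 + Σ Δx = 40 m.

40 m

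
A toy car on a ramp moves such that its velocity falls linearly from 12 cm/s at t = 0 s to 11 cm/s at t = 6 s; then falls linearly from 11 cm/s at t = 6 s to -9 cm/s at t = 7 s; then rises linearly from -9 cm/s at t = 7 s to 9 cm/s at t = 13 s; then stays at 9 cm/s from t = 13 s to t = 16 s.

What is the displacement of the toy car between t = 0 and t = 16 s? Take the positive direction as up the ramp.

Displacement is the signed area under the v-t curve.
0–6 s: ½(12 + 11)(6) = 69 cm
6–7 s: ½(11 + -9)(1) = 1 cm
7–13 s: ½(-9 + 9)(6) = 0 cm
13–16 s: 9 × 3 = 27 cm
Net displacement = 97 cm

97 cm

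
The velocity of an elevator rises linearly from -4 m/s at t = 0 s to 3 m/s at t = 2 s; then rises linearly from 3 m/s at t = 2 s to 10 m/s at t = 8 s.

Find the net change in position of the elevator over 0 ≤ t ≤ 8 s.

Net displacement equals the area under the velocity-time graph (areas below the axis count negative).
0–2 s: ½(-4 + 3)(2) = -1 m
2–8 s: ½(3 + 10)(6) = 39 m
Net displacement = 38 m

38 m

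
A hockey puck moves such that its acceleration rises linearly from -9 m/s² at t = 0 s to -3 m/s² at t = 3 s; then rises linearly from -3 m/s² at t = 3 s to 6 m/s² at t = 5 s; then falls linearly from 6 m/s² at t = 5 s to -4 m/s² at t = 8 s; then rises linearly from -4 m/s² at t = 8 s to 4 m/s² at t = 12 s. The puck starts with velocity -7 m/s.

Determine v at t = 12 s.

Δv equals the area under the a-t graph; then v = v₀ + Δv.
0–3 s: ½(-9 + -3)(3) = -18 m/s
3–5 s: ½(-3 + 6)(2) = 3 m/s
5–8 s: ½(6 + -4)(3) = 3 m/s
8–12 s: ½(-4 + 4)(4) = 0 m/s
Δv = -12 m/s, so v(12) = -7 + (-12) = -19 m/s.

-19 m/s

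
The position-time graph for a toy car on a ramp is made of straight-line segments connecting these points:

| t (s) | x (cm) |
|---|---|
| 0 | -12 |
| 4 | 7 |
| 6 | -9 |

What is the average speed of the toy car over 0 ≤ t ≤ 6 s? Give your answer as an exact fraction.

35/6 cm/s

Average speed = (total path length)/(elapsed time); on a piecewise-linear x-t graph the path length is Σ|Δx|.
0–4 s: |Δx| = |7 − -12| = 19 cm
4–6 s: |Δx| = |-9 − 7| = 16 cm
Total path = 35 cm; average speed = 35/6 = 35/6 cm/s.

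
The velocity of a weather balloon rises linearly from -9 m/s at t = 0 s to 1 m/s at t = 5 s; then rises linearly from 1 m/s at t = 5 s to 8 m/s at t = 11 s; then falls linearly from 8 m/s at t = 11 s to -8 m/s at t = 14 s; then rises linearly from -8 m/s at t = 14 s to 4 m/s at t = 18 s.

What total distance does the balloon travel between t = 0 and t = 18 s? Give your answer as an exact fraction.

437/6 m

Total distance travelled is ∫|v| dt — sum the magnitudes of each area piece.
0–5 s: v = 0 at t = 4.5 s; triangle areas 20.25 + 0.25 = 20.5 m
5–11 s: |½(1 + 8)(6)| = 27 m
11–14 s: v = 0 at t = 12.5 s; triangle areas 6 + 6 = 12 m
14–18 s: v = 0 at t = 50/3 s; triangle areas 32/3 + 8/3 = 40/3 m
Total distance = 437/6 m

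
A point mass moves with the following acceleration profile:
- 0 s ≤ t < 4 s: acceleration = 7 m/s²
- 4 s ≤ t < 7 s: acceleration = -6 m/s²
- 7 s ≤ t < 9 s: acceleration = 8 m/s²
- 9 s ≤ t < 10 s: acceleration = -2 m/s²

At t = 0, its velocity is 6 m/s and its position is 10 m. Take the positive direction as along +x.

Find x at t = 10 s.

244 m

On each constant-a segment, Δv = aΔt and Δx = v₀Δt + ½aΔt²; chain segment to segment.
0–4 s: v starts 6 m/s; Δx = 6·4 + ½·7·4² = 80 m; v ends 34 m/s.
4–7 s: v starts 34 m/s; Δx = 34·3 + ½·-6·3² = 75 m; v ends 16 m/s.
7–9 s: v starts 16 m/s; Δx = 16·2 + ½·8·2² = 48 m; v ends 32 m/s.
9–10 s: v starts 32 m/s; Δx = 32·1 + ½·-2·1² = 31 m; v ends 30 m/s.
x(10) = 10 + Σ Δx = 244 m.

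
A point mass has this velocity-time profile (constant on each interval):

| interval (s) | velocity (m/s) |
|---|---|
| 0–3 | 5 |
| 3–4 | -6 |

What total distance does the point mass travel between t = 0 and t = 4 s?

Distance (not displacement) is the total path length: add the absolute areas under v-t.
0–3 s: |5| × 3 = 15 m
3–4 s: |-6| × 1 = 6 m
Total distance = 21 m

21 m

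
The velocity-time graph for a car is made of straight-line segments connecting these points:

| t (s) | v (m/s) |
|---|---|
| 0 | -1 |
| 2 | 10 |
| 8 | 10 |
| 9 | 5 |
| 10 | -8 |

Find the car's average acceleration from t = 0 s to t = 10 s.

Average acceleration = Δv/Δt = (-8 − -1)/(10 − 0) = -0.7 m/s².

-0.7 m/s²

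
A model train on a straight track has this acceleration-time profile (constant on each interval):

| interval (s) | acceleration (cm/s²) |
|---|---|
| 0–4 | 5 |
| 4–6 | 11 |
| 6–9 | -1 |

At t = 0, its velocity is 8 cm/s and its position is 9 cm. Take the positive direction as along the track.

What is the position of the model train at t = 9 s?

On each constant-a segment, Δv = aΔt and Δx = v₀Δt + ½aΔt²; chain segment to segment.
0–4 s: v starts 8 cm/s; Δx = 8·4 + ½·5·4² = 72 cm; v ends 28 cm/s.
4–6 s: v starts 28 cm/s; Δx = 28·2 + ½·11·2² = 78 cm; v ends 50 cm/s.
6–9 s: v starts 50 cm/s; Δx = 50·3 + ½·-1·3² = 145.5 cm; v ends 47 cm/s.
x(9) = 9 + Σ Δx = 304.5 cm.

304.5 cm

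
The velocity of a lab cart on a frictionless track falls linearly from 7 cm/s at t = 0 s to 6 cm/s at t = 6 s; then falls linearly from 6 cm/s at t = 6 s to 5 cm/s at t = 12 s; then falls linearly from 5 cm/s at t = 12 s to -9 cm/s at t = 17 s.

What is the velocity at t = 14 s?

On 12–17 s the graph is linear from 5 to -9 cm/s: v(14) = 5 + (-9 − 5)·(14 − 12)/(17 − 12) = -0.6 cm/s.

-0.6 cm/s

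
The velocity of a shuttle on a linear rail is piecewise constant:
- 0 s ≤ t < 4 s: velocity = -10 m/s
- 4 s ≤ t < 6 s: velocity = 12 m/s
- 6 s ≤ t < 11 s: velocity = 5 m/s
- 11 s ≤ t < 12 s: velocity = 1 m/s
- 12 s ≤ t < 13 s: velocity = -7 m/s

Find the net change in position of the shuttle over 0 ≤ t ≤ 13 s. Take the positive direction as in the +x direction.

Net displacement equals the area under the velocity-time graph (areas below the axis count negative).
0–4 s: -10 × 4 = -40 m
4–6 s: 12 × 2 = 24 m
6–11 s: 5 × 5 = 25 m
11–12 s: 1 × 1 = 1 m
12–13 s: -7 × 1 = -7 m
Net displacement = 3 m

3 m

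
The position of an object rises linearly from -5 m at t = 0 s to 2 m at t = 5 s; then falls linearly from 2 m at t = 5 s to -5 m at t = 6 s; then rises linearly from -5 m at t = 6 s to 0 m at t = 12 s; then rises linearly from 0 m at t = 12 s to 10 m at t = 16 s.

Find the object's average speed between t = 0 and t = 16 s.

1.8125 m/s

Average speed = (total path length)/(elapsed time); on a piecewise-linear x-t graph the path length is Σ|Δx|.
0–5 s: |Δx| = |2 − -5| = 7 m
5–6 s: |Δx| = |-5 − 2| = 7 m
6–12 s: |Δx| = |0 − -5| = 5 m
12–16 s: |Δx| = |10 − 0| = 10 m
Total path = 29 m; average speed = 29/16 = 1.8125 m/s.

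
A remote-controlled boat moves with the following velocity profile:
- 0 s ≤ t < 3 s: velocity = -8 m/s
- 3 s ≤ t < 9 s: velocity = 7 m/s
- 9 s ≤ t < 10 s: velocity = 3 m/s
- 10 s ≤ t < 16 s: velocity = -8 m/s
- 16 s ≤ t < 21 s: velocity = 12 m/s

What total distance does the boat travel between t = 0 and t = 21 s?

Total distance travelled is ∫|v| dt — sum the magnitudes of each area piece.
0–3 s: |-8| × 3 = 24 m
3–9 s: |7| × 6 = 42 m
9–10 s: |3| × 1 = 3 m
10–16 s: |-8| × 6 = 48 m
16–21 s: |12| × 5 = 60 m
Total distance = 177 m

177 m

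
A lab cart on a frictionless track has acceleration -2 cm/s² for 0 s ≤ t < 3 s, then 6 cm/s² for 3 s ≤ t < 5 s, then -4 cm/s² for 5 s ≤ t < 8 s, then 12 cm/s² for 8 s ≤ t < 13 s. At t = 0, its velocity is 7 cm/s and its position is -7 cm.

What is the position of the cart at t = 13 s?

195 cm

On each constant-a segment, Δv = aΔt and Δx = v₀Δt + ½aΔt²; chain segment to segment.
0–3 s: v starts 7 cm/s; Δx = 7·3 + ½·-2·3² = 12 cm; v ends 1 cm/s.
3–5 s: v starts 1 cm/s; Δx = 1·2 + ½·6·2² = 14 cm; v ends 13 cm/s.
5–8 s: v starts 13 cm/s; Δx = 13·3 + ½·-4·3² = 21 cm; v ends 1 cm/s.
8–13 s: v starts 1 cm/s; Δx = 1·5 + ½·12·5² = 155 cm; v ends 61 cm/s.
x(13) = -7 + Σ Δx = 195 cm.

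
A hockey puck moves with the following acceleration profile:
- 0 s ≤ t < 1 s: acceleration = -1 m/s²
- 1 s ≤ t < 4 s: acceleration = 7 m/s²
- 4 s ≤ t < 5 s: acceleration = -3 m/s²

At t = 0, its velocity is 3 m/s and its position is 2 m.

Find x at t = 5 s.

63.5 m

On each constant-a segment, Δv = aΔt and Δx = v₀Δt + ½aΔt²; chain segment to segment.
0–1 s: v starts 3 m/s; Δx = 3·1 + ½·-1·1² = 2.5 m; v ends 2 m/s.
1–4 s: v starts 2 m/s; Δx = 2·3 + ½·7·3² = 37.5 m; v ends 23 m/s.
4–5 s: v starts 23 m/s; Δx = 23·1 + ½·-3·1² = 21.5 m; v ends 20 m/s.
x(5) = 2 + Σ Δx = 63.5 m.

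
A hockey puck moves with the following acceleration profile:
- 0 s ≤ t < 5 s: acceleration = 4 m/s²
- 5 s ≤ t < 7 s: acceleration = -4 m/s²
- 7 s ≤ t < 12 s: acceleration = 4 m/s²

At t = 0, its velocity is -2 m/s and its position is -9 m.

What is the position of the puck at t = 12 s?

On each constant-a segment, Δv = aΔt and Δx = v₀Δt + ½aΔt²; chain segment to segment.
0–5 s: v starts -2 m/s; Δx = -2·5 + ½·4·5² = 40 m; v ends 18 m/s.
5–7 s: v starts 18 m/s; Δx = 18·2 + ½·-4·2² = 28 m; v ends 10 m/s.
7–12 s: v starts 10 m/s; Δx = 10·5 + ½·4·5² = 100 m; v ends 30 m/s.
x(12) = -9 + Σ Δx = 159 m.

159 m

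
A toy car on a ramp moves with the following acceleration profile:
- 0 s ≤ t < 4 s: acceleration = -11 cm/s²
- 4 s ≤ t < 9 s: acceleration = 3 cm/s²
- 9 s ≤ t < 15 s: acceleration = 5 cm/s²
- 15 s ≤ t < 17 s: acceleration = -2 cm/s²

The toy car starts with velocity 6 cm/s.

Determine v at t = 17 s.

Δv equals the area under the a-t graph; then v = v₀ + Δv.
0–4 s: -11 × 4 = -44 cm/s
4–9 s: 3 × 5 = 15 cm/s
9–15 s: 5 × 6 = 30 cm/s
15–17 s: -2 × 2 = -4 cm/s
Δv = -3 cm/s, so v(17) = 6 + (-3) = 3 cm/s.

3 cm/s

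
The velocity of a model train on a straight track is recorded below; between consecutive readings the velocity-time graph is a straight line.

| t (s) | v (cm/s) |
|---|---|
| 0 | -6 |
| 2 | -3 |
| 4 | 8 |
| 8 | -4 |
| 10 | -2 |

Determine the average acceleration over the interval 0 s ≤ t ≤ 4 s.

Average acceleration = Δv/Δt = (8 − -6)/(4 − 0) = 3.5 cm/s².

3.5 cm/s²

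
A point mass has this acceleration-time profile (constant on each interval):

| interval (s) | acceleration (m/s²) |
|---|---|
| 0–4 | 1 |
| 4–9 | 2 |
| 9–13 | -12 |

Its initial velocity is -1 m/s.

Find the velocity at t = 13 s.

Δv equals the area under the a-t graph; then v = v₀ + Δv.
0–4 s: 1 × 4 = 4 m/s
4–9 s: 2 × 5 = 10 m/s
9–13 s: -12 × 4 = -48 m/s
Δv = -34 m/s, so v(13) = -1 + (-34) = -35 m/s.

-35 m/s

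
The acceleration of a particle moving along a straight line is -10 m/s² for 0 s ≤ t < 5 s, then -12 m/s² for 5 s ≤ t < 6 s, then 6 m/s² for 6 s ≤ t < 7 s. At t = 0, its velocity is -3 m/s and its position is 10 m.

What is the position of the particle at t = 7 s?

-251 m

On each constant-a segment, Δv = aΔt and Δx = v₀Δt + ½aΔt²; chain segment to segment.
0–5 s: v starts -3 m/s; Δx = -3·5 + ½·-10·5² = -140 m; v ends -53 m/s.
5–6 s: v starts -53 m/s; Δx = -53·1 + ½·-12·1² = -59 m; v ends -65 m/s.
6–7 s: v starts -65 m/s; Δx = -65·1 + ½·6·1² = -62 m; v ends -59 m/s.
x(7) = 10 + Σ Δx = -251 m.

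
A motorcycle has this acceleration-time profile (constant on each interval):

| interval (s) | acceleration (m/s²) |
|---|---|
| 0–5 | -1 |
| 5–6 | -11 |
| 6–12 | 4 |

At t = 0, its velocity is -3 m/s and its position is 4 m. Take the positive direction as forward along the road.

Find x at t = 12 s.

On each constant-a segment, Δv = aΔt and Δx = v₀Δt + ½aΔt²; chain segment to segment.
0–5 s: v starts -3 m/s; Δx = -3·5 + ½·-1·5² = -27.5 m; v ends -8 m/s.
5–6 s: v starts -8 m/s; Δx = -8·1 + ½·-11·1² = -13.5 m; v ends -19 m/s.
6–12 s: v starts -19 m/s; Δx = -19·6 + ½·4·6² = -42 m; v ends 5 m/s.
x(12) = 4 + Σ Δx = -79 m.

-79 m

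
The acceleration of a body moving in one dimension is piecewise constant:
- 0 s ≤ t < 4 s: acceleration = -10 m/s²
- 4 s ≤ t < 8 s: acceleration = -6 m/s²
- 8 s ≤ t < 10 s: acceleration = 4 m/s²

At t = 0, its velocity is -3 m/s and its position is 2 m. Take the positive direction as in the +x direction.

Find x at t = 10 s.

On each constant-a segment, Δv = aΔt and Δx = v₀Δt + ½aΔt²; chain segment to segment.
0–4 s: v starts -3 m/s; Δx = -3·4 + ½·-10·4² = -92 m; v ends -43 m/s.
4–8 s: v starts -43 m/s; Δx = -43·4 + ½·-6·4² = -220 m; v ends -67 m/s.
8–10 s: v starts -67 m/s; Δx = -67·2 + ½·4·2² = -126 m; v ends -59 m/s.
x(10) = 2 + Σ Δx = -436 m.

-436 m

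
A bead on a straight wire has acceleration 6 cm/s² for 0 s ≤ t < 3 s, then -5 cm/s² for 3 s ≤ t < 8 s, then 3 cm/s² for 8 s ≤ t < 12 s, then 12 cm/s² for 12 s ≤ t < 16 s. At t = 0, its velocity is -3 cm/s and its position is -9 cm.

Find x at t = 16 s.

109.5 cm

On each constant-a segment, Δv = aΔt and Δx = v₀Δt + ½aΔt²; chain segment to segment.
0–3 s: v starts -3 cm/s; Δx = -3·3 + ½·6·3² = 18 cm; v ends 15 cm/s.
3–8 s: v starts 15 cm/s; Δx = 15·5 + ½·-5·5² = 12.5 cm; v ends -10 cm/s.
8–12 s: v starts -10 cm/s; Δx = -10·4 + ½·3·4² = -16 cm; v ends 2 cm/s.
12–16 s: v starts 2 cm/s; Δx = 2·4 + ½·12·4² = 104 cm; v ends 50 cm/s.
x(16) = -9 + Σ Δx = 109.5 cm.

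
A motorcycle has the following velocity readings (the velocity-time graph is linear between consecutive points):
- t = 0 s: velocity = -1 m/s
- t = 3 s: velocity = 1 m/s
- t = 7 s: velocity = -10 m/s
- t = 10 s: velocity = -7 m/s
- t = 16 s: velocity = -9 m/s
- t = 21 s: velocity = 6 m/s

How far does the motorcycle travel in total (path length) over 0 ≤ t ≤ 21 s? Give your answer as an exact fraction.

Distance (not displacement) is the total path length: add the absolute areas under v-t.
0–3 s: v = 0 at t = 1.5 s; triangle areas 0.75 + 0.75 = 1.5 m
3–7 s: v = 0 at t = 37/11 s; triangle areas 2/11 + 200/11 = 202/11 m
7–10 s: |½(-10 + -7)(3)| = 25.5 m
10–16 s: |½(-7 + -9)(6)| = 48 m
16–21 s: v = 0 at t = 19 s; triangle areas 13.5 + 6 = 19.5 m
Total distance = 2483/22 m

2483/22 m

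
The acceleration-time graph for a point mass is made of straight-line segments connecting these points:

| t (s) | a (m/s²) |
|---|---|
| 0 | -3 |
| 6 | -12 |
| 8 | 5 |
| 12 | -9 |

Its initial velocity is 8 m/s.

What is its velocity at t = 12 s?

-52 m/s

Δv equals the area under the a-t graph; then v = v₀ + Δv.
0–6 s: ½(-3 + -12)(6) = -45 m/s
6–8 s: ½(-12 + 5)(2) = -7 m/s
8–12 s: ½(5 + -9)(4) = -8 m/s
Δv = -60 m/s, so v(12) = 8 + (-60) = -52 m/s.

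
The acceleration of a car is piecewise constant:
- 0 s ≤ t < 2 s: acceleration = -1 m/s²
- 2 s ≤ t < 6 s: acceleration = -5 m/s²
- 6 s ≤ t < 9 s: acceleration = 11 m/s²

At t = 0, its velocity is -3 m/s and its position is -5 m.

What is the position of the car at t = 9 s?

-98.5 m

On each constant-a segment, Δv = aΔt and Δx = v₀Δt + ½aΔt²; chain segment to segment.
0–2 s: v starts -3 m/s; Δx = -3·2 + ½·-1·2² = -8 m; v ends -5 m/s.
2–6 s: v starts -5 m/s; Δx = -5·4 + ½·-5·4² = -60 m; v ends -25 m/s.
6–9 s: v starts -25 m/s; Δx = -25·3 + ½·11·3² = -25.5 m; v ends 8 m/s.
x(9) = -5 + Σ Δx = -98.5 m.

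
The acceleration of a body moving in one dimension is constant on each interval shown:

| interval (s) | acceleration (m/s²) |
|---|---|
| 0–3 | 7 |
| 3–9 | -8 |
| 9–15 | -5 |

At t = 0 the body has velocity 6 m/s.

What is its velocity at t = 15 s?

Δv equals the area under the a-t graph; then v = v₀ + Δv.
0–3 s: 7 × 3 = 21 m/s
3–9 s: -8 × 6 = -48 m/s
9–15 s: -5 × 6 = -30 m/s
Δv = -57 m/s, so v(15) = 6 + (-57) = -51 m/s.

-51 m/s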